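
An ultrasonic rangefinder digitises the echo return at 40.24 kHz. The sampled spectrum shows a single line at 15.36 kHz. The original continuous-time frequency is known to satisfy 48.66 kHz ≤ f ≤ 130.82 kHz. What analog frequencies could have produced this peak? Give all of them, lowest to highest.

Frequencies that alias to 15.36 kHz are k·fs ± 15.36 kHz for integer k ≥ 0.
k=0: 15.36 kHz.
k=1: 24.88 kHz, 55.6 kHz.
k=2: 65.12 kHz, 95.84 kHz.
k=3: 105.36 kHz, 136.08 kHz.
k=4: 145.6 kHz, 176.32 kHz.
Within [48.66 kHz, 130.82 kHz]: 55.6 kHz, 65.12 kHz, 95.84 kHz, 105.36 kHz.

55.6 kHz, 65.12 kHz, 95.84 kHz, 105.36 kHz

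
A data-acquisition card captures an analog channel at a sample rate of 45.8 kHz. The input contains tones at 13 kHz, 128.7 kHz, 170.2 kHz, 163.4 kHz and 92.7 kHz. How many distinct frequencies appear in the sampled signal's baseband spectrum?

4

fs/2 = 22.9 kHz.
13 kHz ≤ fs/2 = 22.9 kHz, passes unchanged.
128.7 kHz mod fs = 37.1 kHz.
37.1 kHz > fs/2 = 22.9 kHz, folds to fs − 37.1 kHz = 8.7 kHz.
170.2 kHz mod fs = 32.8 kHz.
32.8 kHz > fs/2 = 22.9 kHz, folds to fs − 32.8 kHz = 13 kHz.
163.4 kHz mod fs = 26 kHz.
26 kHz > fs/2 = 22.9 kHz, folds to fs − 26 kHz = 19.8 kHz.
92.7 kHz mod fs = 1.1 kHz.
1.1 kHz ≤ fs/2 = 22.9 kHz, appears at 1.1 kHz.
Distinct values: {1.1 kHz, 8.7 kHz, 13 kHz, 19.8 kHz} → 4.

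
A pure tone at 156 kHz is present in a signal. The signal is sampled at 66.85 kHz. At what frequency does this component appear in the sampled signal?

156 kHz mod fs = 22.3 kHz.
22.3 kHz ≤ fs/2 = 33.425 kHz, appears at 22.3 kHz.

22.3 kHz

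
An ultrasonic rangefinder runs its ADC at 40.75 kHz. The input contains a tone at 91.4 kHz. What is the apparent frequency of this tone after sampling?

91.4 kHz mod fs = 9.9 kHz.
9.9 kHz ≤ fs/2 = 20.375 kHz, appears at 9.9 kHz.

9.9 kHz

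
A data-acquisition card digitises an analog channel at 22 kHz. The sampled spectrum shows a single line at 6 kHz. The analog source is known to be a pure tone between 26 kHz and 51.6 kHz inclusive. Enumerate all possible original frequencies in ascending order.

28 kHz, 38 kHz, 50 kHz

Frequencies that alias to 6 kHz are k·fs ± 6 kHz for integer k ≥ 0.
k=0: 6 kHz.
k=1: 16 kHz, 28 kHz.
k=2: 38 kHz, 50 kHz.
k=3: 60 kHz, 72 kHz.
Within [26 kHz, 51.6 kHz]: 28 kHz, 38 kHz, 50 kHz.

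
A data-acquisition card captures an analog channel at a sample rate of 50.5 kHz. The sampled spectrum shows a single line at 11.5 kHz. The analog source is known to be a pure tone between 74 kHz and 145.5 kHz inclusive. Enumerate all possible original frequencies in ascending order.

Frequencies that alias to 11.5 kHz are k·fs ± 11.5 kHz for integer k ≥ 0.
k=0: 11.5 kHz.
k=1: 39 kHz, 62 kHz.
k=2: 89.5 kHz, 112.5 kHz.
k=3: 140 kHz, 163 kHz.
k=4: 190.5 kHz, 213.5 kHz.
Within [74 kHz, 145.5 kHz]: 89.5 kHz, 112.5 kHz, 140 kHz.

89.5 kHz, 112.5 kHz, 140 kHz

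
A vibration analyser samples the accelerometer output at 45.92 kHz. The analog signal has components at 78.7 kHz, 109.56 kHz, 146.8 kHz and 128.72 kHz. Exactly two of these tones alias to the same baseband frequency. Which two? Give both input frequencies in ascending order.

fs/2 = 22.96 kHz.
78.7 kHz mod fs = 32.78 kHz.
32.78 kHz > fs/2 = 22.96 kHz, folds to fs − 32.78 kHz = 13.14 kHz.
109.56 kHz mod fs = 17.72 kHz.
17.72 kHz ≤ fs/2 = 22.96 kHz, appears at 17.72 kHz.
146.8 kHz mod fs = 9.04 kHz.
9.04 kHz ≤ fs/2 = 22.96 kHz, appears at 9.04 kHz.
128.72 kHz mod fs = 36.88 kHz.
36.88 kHz > fs/2 = 22.96 kHz, folds to fs − 36.88 kHz = 9.04 kHz.
128.72 kHz and 146.8 kHz both map to 9.04 kHz.

128.72 kHz, 146.8 kHz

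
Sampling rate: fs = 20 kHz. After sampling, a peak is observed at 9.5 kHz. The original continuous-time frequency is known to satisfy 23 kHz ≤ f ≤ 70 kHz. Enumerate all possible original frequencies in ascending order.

29.5 kHz, 30.5 kHz, 49.5 kHz, 50.5 kHz, 69.5 kHz

Frequencies that alias to 9.5 kHz are k·fs ± 9.5 kHz for integer k ≥ 0.
k=0: 9.5 kHz.
k=1: 10.5 kHz, 29.5 kHz.
k=2: 30.5 kHz, 49.5 kHz.
k=3: 50.5 kHz, 69.5 kHz.
k=4: 70.5 kHz, 89.5 kHz.
Within [23 kHz, 70 kHz]: 29.5 kHz, 30.5 kHz, 49.5 kHz, 50.5 kHz, 69.5 kHz.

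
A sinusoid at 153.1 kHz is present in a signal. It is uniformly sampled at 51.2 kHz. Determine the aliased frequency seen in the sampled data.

0.5 kHz

153.1 kHz mod fs = 50.7 kHz.
50.7 kHz > fs/2 = 25.6 kHz, folds to fs − 50.7 kHz = 0.5 kHz.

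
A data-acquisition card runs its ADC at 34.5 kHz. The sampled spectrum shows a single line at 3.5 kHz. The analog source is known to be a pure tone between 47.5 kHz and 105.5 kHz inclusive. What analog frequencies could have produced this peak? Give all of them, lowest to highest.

65.5 kHz, 72.5 kHz, 100 kHz

Frequencies that alias to 3.5 kHz are k·fs ± 3.5 kHz for integer k ≥ 0.
k=0: 3.5 kHz.
k=1: 31 kHz, 38 kHz.
k=2: 65.5 kHz, 72.5 kHz.
k=3: 100 kHz, 107 kHz.
k=4: 134.5 kHz, 141.5 kHz.
Within [47.5 kHz, 105.5 kHz]: 65.5 kHz, 72.5 kHz, 100 kHz.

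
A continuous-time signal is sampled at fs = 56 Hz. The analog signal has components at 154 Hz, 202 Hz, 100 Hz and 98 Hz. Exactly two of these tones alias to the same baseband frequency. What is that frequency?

fs/2 = 28 Hz.
154 Hz mod fs = 42 Hz.
42 Hz > fs/2 = 28 Hz, folds to fs − 42 Hz = 14 Hz.
202 Hz mod fs = 34 Hz.
34 Hz > fs/2 = 28 Hz, folds to fs − 34 Hz = 22 Hz.
100 Hz mod fs = 44 Hz.
44 Hz > fs/2 = 28 Hz, folds to fs − 44 Hz = 12 Hz.
98 Hz mod fs = 42 Hz.
42 Hz > fs/2 = 28 Hz, folds to fs − 42 Hz = 14 Hz.
98 Hz and 154 Hz both map to 14 Hz.

14 Hz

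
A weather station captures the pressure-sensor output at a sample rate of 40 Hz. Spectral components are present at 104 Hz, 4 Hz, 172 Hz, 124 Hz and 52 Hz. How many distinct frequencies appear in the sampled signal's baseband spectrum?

3

fs/2 = 20 Hz.
104 Hz mod fs = 24 Hz.
24 Hz > fs/2 = 20 Hz, folds to fs − 24 Hz = 16 Hz.
4 Hz ≤ fs/2 = 20 Hz, passes unchanged.
172 Hz mod fs = 12 Hz.
12 Hz ≤ fs/2 = 20 Hz, appears at 12 Hz.
124 Hz mod fs = 4 Hz.
4 Hz ≤ fs/2 = 20 Hz, appears at 4 Hz.
52 Hz mod fs = 12 Hz.
12 Hz ≤ fs/2 = 20 Hz, appears at 12 Hz.
Distinct values: {4 Hz, 12 Hz, 16 Hz} → 3.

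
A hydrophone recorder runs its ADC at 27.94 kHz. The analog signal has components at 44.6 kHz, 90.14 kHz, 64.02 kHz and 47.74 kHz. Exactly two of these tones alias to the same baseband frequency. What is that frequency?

fs/2 = 13.97 kHz.
44.6 kHz mod fs = 16.66 kHz.
16.66 kHz > fs/2 = 13.97 kHz, folds to fs − 16.66 kHz = 11.28 kHz.
90.14 kHz mod fs = 6.32 kHz.
6.32 kHz ≤ fs/2 = 13.97 kHz, appears at 6.32 kHz.
64.02 kHz mod fs = 8.14 kHz.
8.14 kHz ≤ fs/2 = 13.97 kHz, appears at 8.14 kHz.
47.74 kHz mod fs = 19.8 kHz.
19.8 kHz > fs/2 = 13.97 kHz, folds to fs − 19.8 kHz = 8.14 kHz.
47.74 kHz and 64.02 kHz both map to 8.14 kHz.

8.14 kHz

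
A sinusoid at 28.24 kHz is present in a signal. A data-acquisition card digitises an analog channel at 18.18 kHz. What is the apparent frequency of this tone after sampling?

8.12 kHz

28.24 kHz mod fs = 10.06 kHz.
10.06 kHz > fs/2 = 9.09 kHz, folds to fs − 10.06 kHz = 8.12 kHz.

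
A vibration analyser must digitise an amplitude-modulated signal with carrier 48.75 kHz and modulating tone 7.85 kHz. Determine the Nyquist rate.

AM sidebands sit at fc ± fm = 40.9 kHz and 56.6 kHz.
Highest-frequency component: 56.6 kHz.
Nyquist rate = 2 × 56.6 kHz = 113.2 kHz.

113.2 kHz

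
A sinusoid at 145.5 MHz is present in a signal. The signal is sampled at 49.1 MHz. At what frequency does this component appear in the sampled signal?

145.5 MHz mod fs = 47.3 MHz.
47.3 MHz > fs/2 = 24.55 MHz, folds to fs − 47.3 MHz = 1.8 MHz.

1.8 MHz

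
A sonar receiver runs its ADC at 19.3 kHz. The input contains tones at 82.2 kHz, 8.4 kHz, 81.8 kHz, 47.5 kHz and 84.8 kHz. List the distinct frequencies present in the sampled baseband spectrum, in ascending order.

4.6 kHz, 5 kHz, 7.6 kHz, 8.4 kHz, 8.9 kHz

fs/2 = 9.65 kHz.
82.2 kHz mod fs = 5 kHz.
5 kHz ≤ fs/2 = 9.65 kHz, appears at 5 kHz.
8.4 kHz ≤ fs/2 = 9.65 kHz, passes unchanged.
81.8 kHz mod fs = 4.6 kHz.
4.6 kHz ≤ fs/2 = 9.65 kHz, appears at 4.6 kHz.
47.5 kHz mod fs = 8.9 kHz.
8.9 kHz ≤ fs/2 = 9.65 kHz, appears at 8.9 kHz.
84.8 kHz mod fs = 7.6 kHz.
7.6 kHz ≤ fs/2 = 9.65 kHz, appears at 7.6 kHz.
Distinct values: {4.6 kHz, 5 kHz, 7.6 kHz, 8.4 kHz, 8.9 kHz}.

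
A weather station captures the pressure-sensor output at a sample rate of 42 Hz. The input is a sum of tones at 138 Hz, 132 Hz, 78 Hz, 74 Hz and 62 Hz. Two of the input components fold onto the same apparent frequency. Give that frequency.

6 Hz

fs/2 = 21 Hz.
138 Hz mod fs = 12 Hz.
12 Hz ≤ fs/2 = 21 Hz, appears at 12 Hz.
132 Hz mod fs = 6 Hz.
6 Hz ≤ fs/2 = 21 Hz, appears at 6 Hz.
78 Hz mod fs = 36 Hz.
36 Hz > fs/2 = 21 Hz, folds to fs − 36 Hz = 6 Hz.
74 Hz mod fs = 32 Hz.
32 Hz > fs/2 = 21 Hz, folds to fs − 32 Hz = 10 Hz.
62 Hz mod fs = 20 Hz.
20 Hz ≤ fs/2 = 21 Hz, appears at 20 Hz.
78 Hz and 132 Hz both map to 6 Hz.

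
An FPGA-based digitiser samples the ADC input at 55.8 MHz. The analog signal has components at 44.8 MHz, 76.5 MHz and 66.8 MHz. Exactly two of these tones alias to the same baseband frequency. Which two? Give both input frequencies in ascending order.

44.8 MHz, 66.8 MHz

fs/2 = 27.9 MHz.
44.8 MHz > fs/2 = 27.9 MHz, folds to fs − 44.8 MHz = 11 MHz.
76.5 MHz mod fs = 20.7 MHz.
20.7 MHz ≤ fs/2 = 27.9 MHz, appears at 20.7 MHz.
66.8 MHz mod fs = 11 MHz.
11 MHz ≤ fs/2 = 27.9 MHz, appears at 11 MHz.
44.8 MHz and 66.8 MHz both map to 11 MHz.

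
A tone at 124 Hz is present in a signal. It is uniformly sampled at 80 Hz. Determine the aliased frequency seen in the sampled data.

124 Hz mod fs = 44 Hz.
44 Hz > fs/2 = 40 Hz, folds to fs − 44 Hz = 36 Hz.

36 Hz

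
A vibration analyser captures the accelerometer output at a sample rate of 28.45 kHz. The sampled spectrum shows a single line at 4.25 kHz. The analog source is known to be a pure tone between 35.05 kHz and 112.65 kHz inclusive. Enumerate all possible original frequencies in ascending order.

Frequencies that alias to 4.25 kHz are k·fs ± 4.25 kHz for integer k ≥ 0.
k=0: 4.25 kHz.
k=1: 24.2 kHz, 32.7 kHz.
k=2: 52.65 kHz, 61.15 kHz.
k=3: 81.1 kHz, 89.6 kHz.
k=4: 109.55 kHz, 118.05 kHz.
k=5: 138 kHz, 146.5 kHz.
Within [35.05 kHz, 112.65 kHz]: 52.65 kHz, 61.15 kHz, 81.1 kHz, 89.6 kHz, 109.55 kHz.

52.65 kHz, 61.15 kHz, 81.1 kHz, 89.6 kHz, 109.55 kHz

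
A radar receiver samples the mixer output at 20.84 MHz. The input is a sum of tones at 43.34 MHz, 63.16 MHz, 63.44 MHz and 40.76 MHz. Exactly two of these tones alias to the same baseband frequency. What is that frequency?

0.92 MHz

fs/2 = 10.42 MHz.
43.34 MHz mod fs = 1.66 MHz.
1.66 MHz ≤ fs/2 = 10.42 MHz, appears at 1.66 MHz.
63.16 MHz mod fs = 0.64 MHz.
0.64 MHz ≤ fs/2 = 10.42 MHz, appears at 0.64 MHz.
63.44 MHz mod fs = 0.92 MHz.
0.92 MHz ≤ fs/2 = 10.42 MHz, appears at 0.92 MHz.
40.76 MHz mod fs = 19.92 MHz.
19.92 MHz > fs/2 = 10.42 MHz, folds to fs − 19.92 MHz = 0.92 MHz.
40.76 MHz and 63.44 MHz both map to 0.92 MHz.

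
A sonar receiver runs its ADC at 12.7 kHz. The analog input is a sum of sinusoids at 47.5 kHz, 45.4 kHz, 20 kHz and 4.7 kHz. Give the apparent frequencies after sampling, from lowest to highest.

3.3 kHz, 4.7 kHz, 5.4 kHz

fs/2 = 6.35 kHz.
47.5 kHz mod fs = 9.4 kHz.
9.4 kHz > fs/2 = 6.35 kHz, folds to fs − 9.4 kHz = 3.3 kHz.
45.4 kHz mod fs = 7.3 kHz.
7.3 kHz > fs/2 = 6.35 kHz, folds to fs − 7.3 kHz = 5.4 kHz.
20 kHz mod fs = 7.3 kHz.
7.3 kHz > fs/2 = 6.35 kHz, folds to fs − 7.3 kHz = 5.4 kHz.
4.7 kHz ≤ fs/2 = 6.35 kHz, passes unchanged.
Distinct values: {3.3 kHz, 4.7 kHz, 5.4 kHz}.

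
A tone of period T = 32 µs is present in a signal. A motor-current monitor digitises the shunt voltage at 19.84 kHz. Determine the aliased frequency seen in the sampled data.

T = 32 µs → f = 1/T = 31.25 kHz.
31.25 kHz mod fs = 11.41 kHz.
11.41 kHz > fs/2 = 9.92 kHz, folds to fs − 11.41 kHz = 8.43 kHz.

8.43 kHz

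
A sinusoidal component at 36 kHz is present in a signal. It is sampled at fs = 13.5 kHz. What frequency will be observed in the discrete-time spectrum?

36 kHz mod fs = 9 kHz.
9 kHz > fs/2 = 6.75 kHz, folds to fs − 9 kHz = 4.5 kHz.

4.5 kHz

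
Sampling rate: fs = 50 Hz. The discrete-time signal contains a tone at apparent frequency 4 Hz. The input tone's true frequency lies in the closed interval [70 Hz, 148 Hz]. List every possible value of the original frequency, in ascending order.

Frequencies that alias to 4 Hz are k·fs ± 4 Hz for integer k ≥ 0.
k=0: 4 Hz.
k=1: 46 Hz, 54 Hz.
k=2: 96 Hz, 104 Hz.
k=3: 146 Hz, 154 Hz.
k=4: 196 Hz, 204 Hz.
Within [70 Hz, 148 Hz]: 96 Hz, 104 Hz, 146 Hz.

96 Hz, 104 Hz, 146 Hz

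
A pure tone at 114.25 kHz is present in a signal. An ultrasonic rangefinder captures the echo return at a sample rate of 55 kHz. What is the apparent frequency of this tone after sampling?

4.25 kHz

114.25 kHz mod fs = 4.25 kHz.
4.25 kHz ≤ fs/2 = 27.5 kHz, appears at 4.25 kHz.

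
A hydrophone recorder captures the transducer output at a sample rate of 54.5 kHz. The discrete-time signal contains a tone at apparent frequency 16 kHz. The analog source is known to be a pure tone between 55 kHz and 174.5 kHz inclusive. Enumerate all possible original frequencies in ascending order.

Frequencies that alias to 16 kHz are k·fs ± 16 kHz for integer k ≥ 0.
k=0: 16 kHz.
k=1: 38.5 kHz, 70.5 kHz.
k=2: 93 kHz, 125 kHz.
k=3: 147.5 kHz, 179.5 kHz.
k=4: 202 kHz, 234 kHz.
Within [55 kHz, 174.5 kHz]: 70.5 kHz, 93 kHz, 125 kHz, 147.5 kHz.

70.5 kHz, 93 kHz, 125 kHz, 147.5 kHz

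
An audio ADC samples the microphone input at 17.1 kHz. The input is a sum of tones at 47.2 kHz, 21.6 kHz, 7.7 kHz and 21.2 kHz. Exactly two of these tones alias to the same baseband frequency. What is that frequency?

4.1 kHz

fs/2 = 8.55 kHz.
47.2 kHz mod fs = 13 kHz.
13 kHz > fs/2 = 8.55 kHz, folds to fs − 13 kHz = 4.1 kHz.
21.6 kHz mod fs = 4.5 kHz.
4.5 kHz ≤ fs/2 = 8.55 kHz, appears at 4.5 kHz.
7.7 kHz ≤ fs/2 = 8.55 kHz, passes unchanged.
21.2 kHz mod fs = 4.1 kHz.
4.1 kHz ≤ fs/2 = 8.55 kHz, appears at 4.1 kHz.
21.2 kHz and 47.2 kHz both map to 4.1 kHz.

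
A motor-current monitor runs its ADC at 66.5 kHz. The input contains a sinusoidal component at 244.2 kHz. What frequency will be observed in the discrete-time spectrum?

21.8 kHz

244.2 kHz mod fs = 44.7 kHz.
44.7 kHz > fs/2 = 33.25 kHz, folds to fs − 44.7 kHz = 21.8 kHz.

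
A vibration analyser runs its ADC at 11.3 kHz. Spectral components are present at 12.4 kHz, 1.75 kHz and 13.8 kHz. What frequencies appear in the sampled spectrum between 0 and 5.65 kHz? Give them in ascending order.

fs/2 = 5.65 kHz.
12.4 kHz mod fs = 1.1 kHz.
1.1 kHz ≤ fs/2 = 5.65 kHz, appears at 1.1 kHz.
1.75 kHz ≤ fs/2 = 5.65 kHz, passes unchanged.
13.8 kHz mod fs = 2.5 kHz.
2.5 kHz ≤ fs/2 = 5.65 kHz, appears at 2.5 kHz.
Distinct values: {1.1 kHz, 1.75 kHz, 2.5 kHz}.

1.1 kHz, 1.75 kHz, 2.5 kHz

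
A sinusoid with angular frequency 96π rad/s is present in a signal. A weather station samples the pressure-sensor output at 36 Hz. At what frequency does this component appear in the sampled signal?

ω = 96π rad/s → f = ω/(2π) = 48 Hz.
48 Hz mod fs = 12 Hz.
12 Hz ≤ fs/2 = 18 Hz, appears at 12 Hz.

12 Hz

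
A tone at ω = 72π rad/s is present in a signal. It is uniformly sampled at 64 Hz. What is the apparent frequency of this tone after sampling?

28 Hz

ω = 72π rad/s → f = ω/(2π) = 36 Hz.
36 Hz > fs/2 = 32 Hz, folds to fs − 36 Hz = 28 Hz.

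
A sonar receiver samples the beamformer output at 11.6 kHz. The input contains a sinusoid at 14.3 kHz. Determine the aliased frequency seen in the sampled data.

14.3 kHz mod fs = 2.7 kHz.
2.7 kHz ≤ fs/2 = 5.8 kHz, appears at 2.7 kHz.

2.7 kHz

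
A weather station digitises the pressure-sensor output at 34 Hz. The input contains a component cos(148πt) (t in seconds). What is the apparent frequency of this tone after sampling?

6 Hz

ω = 148π rad/s → f = ω/(2π) = 74 Hz.
74 Hz mod fs = 6 Hz.
6 Hz ≤ fs/2 = 17 Hz, appears at 6 Hz.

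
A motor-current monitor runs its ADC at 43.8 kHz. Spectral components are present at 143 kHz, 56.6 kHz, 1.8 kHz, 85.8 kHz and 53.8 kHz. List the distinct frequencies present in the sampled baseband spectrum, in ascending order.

1.8 kHz, 10 kHz, 11.6 kHz, 12.8 kHz

fs/2 = 21.9 kHz.
143 kHz mod fs = 11.6 kHz.
11.6 kHz ≤ fs/2 = 21.9 kHz, appears at 11.6 kHz.
56.6 kHz mod fs = 12.8 kHz.
12.8 kHz ≤ fs/2 = 21.9 kHz, appears at 12.8 kHz.
1.8 kHz ≤ fs/2 = 21.9 kHz, passes unchanged.
85.8 kHz mod fs = 42 kHz.
42 kHz > fs/2 = 21.9 kHz, folds to fs − 42 kHz = 1.8 kHz.
53.8 kHz mod fs = 10 kHz.
10 kHz ≤ fs/2 = 21.9 kHz, appears at 10 kHz.
Distinct values: {1.8 kHz, 10 kHz, 11.6 kHz, 12.8 kHz}.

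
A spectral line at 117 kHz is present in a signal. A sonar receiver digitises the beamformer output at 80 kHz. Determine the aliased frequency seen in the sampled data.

37 kHz

117 kHz mod fs = 37 kHz.
37 kHz ≤ fs/2 = 40 kHz, appears at 37 kHz.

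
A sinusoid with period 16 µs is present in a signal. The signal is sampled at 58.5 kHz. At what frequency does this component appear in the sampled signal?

T = 16 µs → f = 1/T = 62.5 kHz.
62.5 kHz mod fs = 4 kHz.
4 kHz ≤ fs/2 = 29.25 kHz, appears at 4 kHz.

4 kHz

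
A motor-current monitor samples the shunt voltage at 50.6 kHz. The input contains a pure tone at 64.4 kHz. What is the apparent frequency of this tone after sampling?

64.4 kHz mod fs = 13.8 kHz.
13.8 kHz ≤ fs/2 = 25.3 kHz, appears at 13.8 kHz.

13.8 kHz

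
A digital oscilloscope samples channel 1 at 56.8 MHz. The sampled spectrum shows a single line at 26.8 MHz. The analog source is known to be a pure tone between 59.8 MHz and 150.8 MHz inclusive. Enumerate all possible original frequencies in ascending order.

Frequencies that alias to 26.8 MHz are k·fs ± 26.8 MHz for integer k ≥ 0.
k=0: 26.8 MHz.
k=1: 30 MHz, 83.6 MHz.
k=2: 86.8 MHz, 140.4 MHz.
k=3: 143.6 MHz, 197.2 MHz.
k=4: 200.4 MHz, 254 MHz.
Within [59.8 MHz, 150.8 MHz]: 83.6 MHz, 86.8 MHz, 140.4 MHz, 143.6 MHz.

83.6 MHz, 86.8 MHz, 140.4 MHz, 143.6 MHz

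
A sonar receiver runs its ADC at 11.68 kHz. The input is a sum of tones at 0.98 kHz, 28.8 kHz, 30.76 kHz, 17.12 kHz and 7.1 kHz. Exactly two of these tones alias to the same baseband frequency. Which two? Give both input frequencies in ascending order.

17.12 kHz, 28.8 kHz

fs/2 = 5.84 kHz.
0.98 kHz ≤ fs/2 = 5.84 kHz, passes unchanged.
28.8 kHz mod fs = 5.44 kHz.
5.44 kHz ≤ fs/2 = 5.84 kHz, appears at 5.44 kHz.
30.76 kHz mod fs = 7.4 kHz.
7.4 kHz > fs/2 = 5.84 kHz, folds to fs − 7.4 kHz = 4.28 kHz.
17.12 kHz mod fs = 5.44 kHz.
5.44 kHz ≤ fs/2 = 5.84 kHz, appears at 5.44 kHz.
7.1 kHz > fs/2 = 5.84 kHz, folds to fs − 7.1 kHz = 4.58 kHz.
17.12 kHz and 28.8 kHz both map to 5.44 kHz.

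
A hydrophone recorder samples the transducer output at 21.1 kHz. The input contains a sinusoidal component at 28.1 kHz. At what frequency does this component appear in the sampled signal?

28.1 kHz mod fs = 7 kHz.
7 kHz ≤ fs/2 = 10.55 kHz, appears at 7 kHz.

7 kHz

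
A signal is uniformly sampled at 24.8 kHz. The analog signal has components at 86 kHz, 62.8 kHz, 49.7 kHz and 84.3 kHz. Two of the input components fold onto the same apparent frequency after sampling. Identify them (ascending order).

62.8 kHz, 86 kHz

fs/2 = 12.4 kHz.
86 kHz mod fs = 11.6 kHz.
11.6 kHz ≤ fs/2 = 12.4 kHz, appears at 11.6 kHz.
62.8 kHz mod fs = 13.2 kHz.
13.2 kHz > fs/2 = 12.4 kHz, folds to fs − 13.2 kHz = 11.6 kHz.
49.7 kHz mod fs = 0.1 kHz.
0.1 kHz ≤ fs/2 = 12.4 kHz, appears at 0.1 kHz.
84.3 kHz mod fs = 9.9 kHz.
9.9 kHz ≤ fs/2 = 12.4 kHz, appears at 9.9 kHz.
62.8 kHz and 86 kHz both map to 11.6 kHz.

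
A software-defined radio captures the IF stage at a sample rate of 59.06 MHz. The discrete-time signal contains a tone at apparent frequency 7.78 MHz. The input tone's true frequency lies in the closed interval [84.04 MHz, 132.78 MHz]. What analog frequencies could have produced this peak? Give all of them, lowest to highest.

110.34 MHz, 125.9 MHz

Frequencies that alias to 7.78 MHz are k·fs ± 7.78 MHz for integer k ≥ 0.
k=0: 7.78 MHz.
k=1: 51.28 MHz, 66.84 MHz.
k=2: 110.34 MHz, 125.9 MHz.
k=3: 169.4 MHz, 184.96 MHz.
Within [84.04 MHz, 132.78 MHz]: 110.34 MHz, 125.9 MHz.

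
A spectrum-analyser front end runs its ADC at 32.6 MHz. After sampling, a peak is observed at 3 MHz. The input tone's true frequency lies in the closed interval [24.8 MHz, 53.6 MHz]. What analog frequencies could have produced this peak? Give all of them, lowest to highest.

Frequencies that alias to 3 MHz are k·fs ± 3 MHz for integer k ≥ 0.
k=0: 3 MHz.
k=1: 29.6 MHz, 35.6 MHz.
k=2: 62.2 MHz, 68.2 MHz.
Within [24.8 MHz, 53.6 MHz]: 29.6 MHz, 35.6 MHz.

29.6 MHz, 35.6 MHz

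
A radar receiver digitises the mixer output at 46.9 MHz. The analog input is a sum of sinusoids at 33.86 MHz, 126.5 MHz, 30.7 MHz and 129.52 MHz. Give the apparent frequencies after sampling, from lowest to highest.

11.18 MHz, 13.04 MHz, 14.2 MHz, 16.2 MHz

fs/2 = 23.45 MHz.
33.86 MHz > fs/2 = 23.45 MHz, folds to fs − 33.86 MHz = 13.04 MHz.
126.5 MHz mod fs = 32.7 MHz.
32.7 MHz > fs/2 = 23.45 MHz, folds to fs − 32.7 MHz = 14.2 MHz.
30.7 MHz > fs/2 = 23.45 MHz, folds to fs − 30.7 MHz = 16.2 MHz.
129.52 MHz mod fs = 35.72 MHz.
35.72 MHz > fs/2 = 23.45 MHz, folds to fs − 35.72 MHz = 11.18 MHz.
Distinct values: {11.18 MHz, 13.04 MHz, 14.2 MHz, 16.2 MHz}.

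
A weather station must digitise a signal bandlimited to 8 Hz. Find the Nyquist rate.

Nyquist rate = 2 × 8 Hz = 16 Hz.

16 Hz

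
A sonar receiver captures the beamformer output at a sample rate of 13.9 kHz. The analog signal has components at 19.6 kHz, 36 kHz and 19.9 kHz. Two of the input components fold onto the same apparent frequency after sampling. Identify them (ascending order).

fs/2 = 6.95 kHz.
19.6 kHz mod fs = 5.7 kHz.
5.7 kHz ≤ fs/2 = 6.95 kHz, appears at 5.7 kHz.
36 kHz mod fs = 8.2 kHz.
8.2 kHz > fs/2 = 6.95 kHz, folds to fs − 8.2 kHz = 5.7 kHz.
19.9 kHz mod fs = 6 kHz.
6 kHz ≤ fs/2 = 6.95 kHz, appears at 6 kHz.
19.6 kHz and 36 kHz both map to 5.7 kHz.

19.6 kHz, 36 kHz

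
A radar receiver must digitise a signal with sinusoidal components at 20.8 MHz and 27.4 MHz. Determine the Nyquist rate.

Highest-frequency component: 27.4 MHz.
Nyquist rate = 2 × 27.4 MHz = 54.8 MHz.

54.8 MHz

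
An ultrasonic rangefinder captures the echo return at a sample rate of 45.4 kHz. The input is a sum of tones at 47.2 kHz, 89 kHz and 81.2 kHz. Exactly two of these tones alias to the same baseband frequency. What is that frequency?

fs/2 = 22.7 kHz.
47.2 kHz mod fs = 1.8 kHz.
1.8 kHz ≤ fs/2 = 22.7 kHz, appears at 1.8 kHz.
89 kHz mod fs = 43.6 kHz.
43.6 kHz > fs/2 = 22.7 kHz, folds to fs − 43.6 kHz = 1.8 kHz.
81.2 kHz mod fs = 35.8 kHz.
35.8 kHz > fs/2 = 22.7 kHz, folds to fs − 35.8 kHz = 9.6 kHz.
47.2 kHz and 89 kHz both map to 1.8 kHz.

1.8 kHz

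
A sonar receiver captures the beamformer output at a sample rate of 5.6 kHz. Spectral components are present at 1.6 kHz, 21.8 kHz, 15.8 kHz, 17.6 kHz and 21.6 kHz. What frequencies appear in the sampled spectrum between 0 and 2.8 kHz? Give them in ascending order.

0.6 kHz, 0.8 kHz, 1 kHz, 1.6 kHz

fs/2 = 2.8 kHz.
1.6 kHz ≤ fs/2 = 2.8 kHz, passes unchanged.
21.8 kHz mod fs = 5 kHz.
5 kHz > fs/2 = 2.8 kHz, folds to fs − 5 kHz = 0.6 kHz.
15.8 kHz mod fs = 4.6 kHz.
4.6 kHz > fs/2 = 2.8 kHz, folds to fs − 4.6 kHz = 1 kHz.
17.6 kHz mod fs = 0.8 kHz.
0.8 kHz ≤ fs/2 = 2.8 kHz, appears at 0.8 kHz.
21.6 kHz mod fs = 4.8 kHz.
4.8 kHz > fs/2 = 2.8 kHz, folds to fs − 4.8 kHz = 0.8 kHz.
Distinct values: {0.6 kHz, 0.8 kHz, 1 kHz, 1.6 kHz}.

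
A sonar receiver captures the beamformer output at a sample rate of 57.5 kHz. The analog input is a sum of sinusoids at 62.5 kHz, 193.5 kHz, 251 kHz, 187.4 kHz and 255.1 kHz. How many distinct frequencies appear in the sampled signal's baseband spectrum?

4

fs/2 = 28.75 kHz.
62.5 kHz mod fs = 5 kHz.
5 kHz ≤ fs/2 = 28.75 kHz, appears at 5 kHz.
193.5 kHz mod fs = 21 kHz.
21 kHz ≤ fs/2 = 28.75 kHz, appears at 21 kHz.
251 kHz mod fs = 21 kHz.
21 kHz ≤ fs/2 = 28.75 kHz, appears at 21 kHz.
187.4 kHz mod fs = 14.9 kHz.
14.9 kHz ≤ fs/2 = 28.75 kHz, appears at 14.9 kHz.
255.1 kHz mod fs = 25.1 kHz.
25.1 kHz ≤ fs/2 = 28.75 kHz, appears at 25.1 kHz.
Distinct values: {5 kHz, 14.9 kHz, 21 kHz, 25.1 kHz} → 4.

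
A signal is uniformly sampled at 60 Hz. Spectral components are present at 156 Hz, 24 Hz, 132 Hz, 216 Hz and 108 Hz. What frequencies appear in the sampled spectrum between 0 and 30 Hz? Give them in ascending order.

12 Hz, 24 Hz

fs/2 = 30 Hz.
156 Hz mod fs = 36 Hz.
36 Hz > fs/2 = 30 Hz, folds to fs − 36 Hz = 24 Hz.
24 Hz ≤ fs/2 = 30 Hz, passes unchanged.
132 Hz mod fs = 12 Hz.
12 Hz ≤ fs/2 = 30 Hz, appears at 12 Hz.
216 Hz mod fs = 36 Hz.
36 Hz > fs/2 = 30 Hz, folds to fs − 36 Hz = 24 Hz.
108 Hz mod fs = 48 Hz.
48 Hz > fs/2 = 30 Hz, folds to fs − 48 Hz = 12 Hz.
Distinct values: {12 Hz, 24 Hz}.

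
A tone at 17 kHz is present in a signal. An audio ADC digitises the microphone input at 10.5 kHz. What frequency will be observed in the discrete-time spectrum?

4 kHz

17 kHz mod fs = 6.5 kHz.
6.5 kHz > fs/2 = 5.25 kHz, folds to fs − 6.5 kHz = 4 kHz.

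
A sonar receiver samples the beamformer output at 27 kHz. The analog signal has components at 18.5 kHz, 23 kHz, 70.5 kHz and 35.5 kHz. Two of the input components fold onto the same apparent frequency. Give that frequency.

fs/2 = 13.5 kHz.
18.5 kHz > fs/2 = 13.5 kHz, folds to fs − 18.5 kHz = 8.5 kHz.
23 kHz > fs/2 = 13.5 kHz, folds to fs − 23 kHz = 4 kHz.
70.5 kHz mod fs = 16.5 kHz.
16.5 kHz > fs/2 = 13.5 kHz, folds to fs − 16.5 kHz = 10.5 kHz.
35.5 kHz mod fs = 8.5 kHz.
8.5 kHz ≤ fs/2 = 13.5 kHz, appears at 8.5 kHz.
18.5 kHz and 35.5 kHz both map to 8.5 kHz.

8.5 kHz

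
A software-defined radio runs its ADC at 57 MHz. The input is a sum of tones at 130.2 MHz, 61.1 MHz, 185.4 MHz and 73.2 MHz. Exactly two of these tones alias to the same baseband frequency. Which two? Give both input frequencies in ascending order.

fs/2 = 28.5 MHz.
130.2 MHz mod fs = 16.2 MHz.
16.2 MHz ≤ fs/2 = 28.5 MHz, appears at 16.2 MHz.
61.1 MHz mod fs = 4.1 MHz.
4.1 MHz ≤ fs/2 = 28.5 MHz, appears at 4.1 MHz.
185.4 MHz mod fs = 14.4 MHz.
14.4 MHz ≤ fs/2 = 28.5 MHz, appears at 14.4 MHz.
73.2 MHz mod fs = 16.2 MHz.
16.2 MHz ≤ fs/2 = 28.5 MHz, appears at 16.2 MHz.
73.2 MHz and 130.2 MHz both map to 16.2 MHz.

73.2 MHz, 130.2 MHz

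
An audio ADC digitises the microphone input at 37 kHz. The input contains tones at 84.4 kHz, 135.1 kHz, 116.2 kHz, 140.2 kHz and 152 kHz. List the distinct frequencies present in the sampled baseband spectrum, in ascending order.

4 kHz, 5.2 kHz, 7.8 kHz, 10.4 kHz, 12.9 kHz

fs/2 = 18.5 kHz.
84.4 kHz mod fs = 10.4 kHz.
10.4 kHz ≤ fs/2 = 18.5 kHz, appears at 10.4 kHz.
135.1 kHz mod fs = 24.1 kHz.
24.1 kHz > fs/2 = 18.5 kHz, folds to fs − 24.1 kHz = 12.9 kHz.
116.2 kHz mod fs = 5.2 kHz.
5.2 kHz ≤ fs/2 = 18.5 kHz, appears at 5.2 kHz.
140.2 kHz mod fs = 29.2 kHz.
29.2 kHz > fs/2 = 18.5 kHz, folds to fs − 29.2 kHz = 7.8 kHz.
152 kHz mod fs = 4 kHz.
4 kHz ≤ fs/2 = 18.5 kHz, appears at 4 kHz.
Distinct values: {4 kHz, 5.2 kHz, 7.8 kHz, 10.4 kHz, 12.9 kHz}.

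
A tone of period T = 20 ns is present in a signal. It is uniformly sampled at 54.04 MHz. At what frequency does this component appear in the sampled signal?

T = 20 ns → f = 1/T = 50 MHz.
50 MHz > fs/2 = 27.02 MHz, folds to fs − 50 MHz = 4.04 MHz.

4.04 MHz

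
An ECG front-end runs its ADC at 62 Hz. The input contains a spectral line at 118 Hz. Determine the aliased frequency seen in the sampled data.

118 Hz mod fs = 56 Hz.
56 Hz > fs/2 = 31 Hz, folds to fs − 56 Hz = 6 Hz.

6 Hz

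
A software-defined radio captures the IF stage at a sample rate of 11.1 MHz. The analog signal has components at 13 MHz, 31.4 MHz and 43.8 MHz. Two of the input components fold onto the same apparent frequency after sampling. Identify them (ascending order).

13 MHz, 31.4 MHz

fs/2 = 5.55 MHz.
13 MHz mod fs = 1.9 MHz.
1.9 MHz ≤ fs/2 = 5.55 MHz, appears at 1.9 MHz.
31.4 MHz mod fs = 9.2 MHz.
9.2 MHz > fs/2 = 5.55 MHz, folds to fs − 9.2 MHz = 1.9 MHz.
43.8 MHz mod fs = 10.5 MHz.
10.5 MHz > fs/2 = 5.55 MHz, folds to fs − 10.5 MHz = 0.6 MHz.
13 MHz and 31.4 MHz both map to 1.9 MHz.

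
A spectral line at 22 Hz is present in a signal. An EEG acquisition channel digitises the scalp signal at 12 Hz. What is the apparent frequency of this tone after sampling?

22 Hz mod fs = 10 Hz.
10 Hz > fs/2 = 6 Hz, folds to fs − 10 Hz = 2 Hz.

2 Hz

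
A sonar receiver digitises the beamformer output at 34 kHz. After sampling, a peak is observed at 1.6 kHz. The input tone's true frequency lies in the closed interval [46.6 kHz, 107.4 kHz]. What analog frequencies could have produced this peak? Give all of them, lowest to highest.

Frequencies that alias to 1.6 kHz are k·fs ± 1.6 kHz for integer k ≥ 0.
k=0: 1.6 kHz.
k=1: 32.4 kHz, 35.6 kHz.
k=2: 66.4 kHz, 69.6 kHz.
k=3: 100.4 kHz, 103.6 kHz.
k=4: 134.4 kHz, 137.6 kHz.
Within [46.6 kHz, 107.4 kHz]: 66.4 kHz, 69.6 kHz, 100.4 kHz, 103.6 kHz.

66.4 kHz, 69.6 kHz, 100.4 kHz, 103.6 kHz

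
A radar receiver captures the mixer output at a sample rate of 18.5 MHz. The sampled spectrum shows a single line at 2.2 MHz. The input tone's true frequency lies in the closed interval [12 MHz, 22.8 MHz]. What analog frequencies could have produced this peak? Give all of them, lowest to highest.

16.3 MHz, 20.7 MHz

Frequencies that alias to 2.2 MHz are k·fs ± 2.2 MHz for integer k ≥ 0.
k=0: 2.2 MHz.
k=1: 16.3 MHz, 20.7 MHz.
k=2: 34.8 MHz, 39.2 MHz.
Within [12 MHz, 22.8 MHz]: 16.3 MHz, 20.7 MHz.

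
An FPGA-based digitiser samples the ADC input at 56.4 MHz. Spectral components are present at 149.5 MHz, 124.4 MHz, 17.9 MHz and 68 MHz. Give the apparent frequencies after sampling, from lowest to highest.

11.6 MHz, 17.9 MHz, 19.7 MHz

fs/2 = 28.2 MHz.
149.5 MHz mod fs = 36.7 MHz.
36.7 MHz > fs/2 = 28.2 MHz, folds to fs − 36.7 MHz = 19.7 MHz.
124.4 MHz mod fs = 11.6 MHz.
11.6 MHz ≤ fs/2 = 28.2 MHz, appears at 11.6 MHz.
17.9 MHz ≤ fs/2 = 28.2 MHz, passes unchanged.
68 MHz mod fs = 11.6 MHz.
11.6 MHz ≤ fs/2 = 28.2 MHz, appears at 11.6 MHz.
Distinct values: {11.6 MHz, 17.9 MHz, 19.7 MHz}.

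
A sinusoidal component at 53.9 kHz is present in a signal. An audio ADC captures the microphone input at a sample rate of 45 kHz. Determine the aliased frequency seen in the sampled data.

53.9 kHz mod fs = 8.9 kHz.
8.9 kHz ≤ fs/2 = 22.5 kHz, appears at 8.9 kHz.

8.9 kHz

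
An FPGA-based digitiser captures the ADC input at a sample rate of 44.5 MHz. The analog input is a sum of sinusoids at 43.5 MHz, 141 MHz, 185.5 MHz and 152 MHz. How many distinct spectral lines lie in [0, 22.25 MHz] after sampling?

fs/2 = 22.25 MHz.
43.5 MHz > fs/2 = 22.25 MHz, folds to fs − 43.5 MHz = 1 MHz.
141 MHz mod fs = 7.5 MHz.
7.5 MHz ≤ fs/2 = 22.25 MHz, appears at 7.5 MHz.
185.5 MHz mod fs = 7.5 MHz.
7.5 MHz ≤ fs/2 = 22.25 MHz, appears at 7.5 MHz.
152 MHz mod fs = 18.5 MHz.
18.5 MHz ≤ fs/2 = 22.25 MHz, appears at 18.5 MHz.
Distinct values: {1 MHz, 7.5 MHz, 18.5 MHz} → 3.

3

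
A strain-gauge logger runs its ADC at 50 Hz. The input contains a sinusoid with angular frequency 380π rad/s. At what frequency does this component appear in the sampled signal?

ω = 380π rad/s → f = ω/(2π) = 190 Hz.
190 Hz mod fs = 40 Hz.
40 Hz > fs/2 = 25 Hz, folds to fs − 40 Hz = 10 Hz.

10 Hz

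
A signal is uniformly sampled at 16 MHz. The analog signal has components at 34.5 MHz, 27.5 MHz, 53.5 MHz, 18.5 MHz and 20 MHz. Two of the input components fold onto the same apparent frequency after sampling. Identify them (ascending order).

18.5 MHz, 34.5 MHz

fs/2 = 8 MHz.
34.5 MHz mod fs = 2.5 MHz.
2.5 MHz ≤ fs/2 = 8 MHz, appears at 2.5 MHz.
27.5 MHz mod fs = 11.5 MHz.
11.5 MHz > fs/2 = 8 MHz, folds to fs − 11.5 MHz = 4.5 MHz.
53.5 MHz mod fs = 5.5 MHz.
5.5 MHz ≤ fs/2 = 8 MHz, appears at 5.5 MHz.
18.5 MHz mod fs = 2.5 MHz.
2.5 MHz ≤ fs/2 = 8 MHz, appears at 2.5 MHz.
20 MHz mod fs = 4 MHz.
4 MHz ≤ fs/2 = 8 MHz, appears at 4 MHz.
18.5 MHz and 34.5 MHz both map to 2.5 MHz.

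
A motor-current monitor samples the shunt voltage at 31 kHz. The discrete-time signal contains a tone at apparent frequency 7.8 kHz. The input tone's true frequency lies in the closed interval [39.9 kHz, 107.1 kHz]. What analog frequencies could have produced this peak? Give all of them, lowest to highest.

54.2 kHz, 69.8 kHz, 85.2 kHz, 100.8 kHz

Frequencies that alias to 7.8 kHz are k·fs ± 7.8 kHz for integer k ≥ 0.
k=0: 7.8 kHz.
k=1: 23.2 kHz, 38.8 kHz.
k=2: 54.2 kHz, 69.8 kHz.
k=3: 85.2 kHz, 100.8 kHz.
k=4: 116.2 kHz, 131.8 kHz.
Within [39.9 kHz, 107.1 kHz]: 54.2 kHz, 69.8 kHz, 85.2 kHz, 100.8 kHz.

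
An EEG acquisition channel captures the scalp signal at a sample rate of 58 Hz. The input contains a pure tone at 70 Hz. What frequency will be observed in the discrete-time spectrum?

12 Hz

70 Hz mod fs = 12 Hz.
12 Hz ≤ fs/2 = 29 Hz, appears at 12 Hz.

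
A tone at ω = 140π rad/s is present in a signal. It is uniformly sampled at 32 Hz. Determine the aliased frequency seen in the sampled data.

ω = 140π rad/s → f = ω/(2π) = 70 Hz.
70 Hz mod fs = 6 Hz.
6 Hz ≤ fs/2 = 16 Hz, appears at 6 Hz.

6 Hz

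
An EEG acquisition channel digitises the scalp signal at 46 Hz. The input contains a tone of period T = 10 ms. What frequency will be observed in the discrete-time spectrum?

T = 10 ms → f = 1/T = 100 Hz.
100 Hz mod fs = 8 Hz.
8 Hz ≤ fs/2 = 23 Hz, appears at 8 Hz.

8 Hz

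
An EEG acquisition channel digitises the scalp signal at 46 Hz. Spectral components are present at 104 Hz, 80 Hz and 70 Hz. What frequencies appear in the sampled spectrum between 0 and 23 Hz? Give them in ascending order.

fs/2 = 23 Hz.
104 Hz mod fs = 12 Hz.
12 Hz ≤ fs/2 = 23 Hz, appears at 12 Hz.
80 Hz mod fs = 34 Hz.
34 Hz > fs/2 = 23 Hz, folds to fs − 34 Hz = 12 Hz.
70 Hz mod fs = 24 Hz.
24 Hz > fs/2 = 23 Hz, folds to fs − 24 Hz = 22 Hz.
Distinct values: {12 Hz, 22 Hz}.

12 Hz, 22 Hz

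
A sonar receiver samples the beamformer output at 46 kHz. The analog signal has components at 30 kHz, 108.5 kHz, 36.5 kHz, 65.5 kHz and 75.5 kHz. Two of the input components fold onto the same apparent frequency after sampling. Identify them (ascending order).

75.5 kHz, 108.5 kHz

fs/2 = 23 kHz.
30 kHz > fs/2 = 23 kHz, folds to fs − 30 kHz = 16 kHz.
108.5 kHz mod fs = 16.5 kHz.
16.5 kHz ≤ fs/2 = 23 kHz, appears at 16.5 kHz.
36.5 kHz > fs/2 = 23 kHz, folds to fs − 36.5 kHz = 9.5 kHz.
65.5 kHz mod fs = 19.5 kHz.
19.5 kHz ≤ fs/2 = 23 kHz, appears at 19.5 kHz.
75.5 kHz mod fs = 29.5 kHz.
29.5 kHz > fs/2 = 23 kHz, folds to fs − 29.5 kHz = 16.5 kHz.
75.5 kHz and 108.5 kHz both map to 16.5 kHz.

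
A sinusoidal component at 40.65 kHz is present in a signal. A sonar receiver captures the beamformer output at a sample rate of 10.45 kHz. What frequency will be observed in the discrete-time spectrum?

1.15 kHz

40.65 kHz mod fs = 9.3 kHz.
9.3 kHz > fs/2 = 5.225 kHz, folds to fs − 9.3 kHz = 1.15 kHz.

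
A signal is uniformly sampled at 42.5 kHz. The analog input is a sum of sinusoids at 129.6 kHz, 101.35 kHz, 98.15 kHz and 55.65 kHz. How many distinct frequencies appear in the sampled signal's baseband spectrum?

fs/2 = 21.25 kHz.
129.6 kHz mod fs = 2.1 kHz.
2.1 kHz ≤ fs/2 = 21.25 kHz, appears at 2.1 kHz.
101.35 kHz mod fs = 16.35 kHz.
16.35 kHz ≤ fs/2 = 21.25 kHz, appears at 16.35 kHz.
98.15 kHz mod fs = 13.15 kHz.
13.15 kHz ≤ fs/2 = 21.25 kHz, appears at 13.15 kHz.
55.65 kHz mod fs = 13.15 kHz.
13.15 kHz ≤ fs/2 = 21.25 kHz, appears at 13.15 kHz.
Distinct values: {2.1 kHz, 13.15 kHz, 16.35 kHz} → 3.

3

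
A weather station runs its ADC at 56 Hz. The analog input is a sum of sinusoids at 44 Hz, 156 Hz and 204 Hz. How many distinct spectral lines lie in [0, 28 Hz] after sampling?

2

fs/2 = 28 Hz.
44 Hz > fs/2 = 28 Hz, folds to fs − 44 Hz = 12 Hz.
156 Hz mod fs = 44 Hz.
44 Hz > fs/2 = 28 Hz, folds to fs − 44 Hz = 12 Hz.
204 Hz mod fs = 36 Hz.
36 Hz > fs/2 = 28 Hz, folds to fs − 36 Hz = 20 Hz.
Distinct values: {12 Hz, 20 Hz} → 2.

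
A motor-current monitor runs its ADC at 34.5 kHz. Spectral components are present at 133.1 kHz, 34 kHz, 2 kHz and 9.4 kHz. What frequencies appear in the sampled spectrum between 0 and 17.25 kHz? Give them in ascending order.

0.5 kHz, 2 kHz, 4.9 kHz, 9.4 kHz

fs/2 = 17.25 kHz.
133.1 kHz mod fs = 29.6 kHz.
29.6 kHz > fs/2 = 17.25 kHz, folds to fs − 29.6 kHz = 4.9 kHz.
34 kHz > fs/2 = 17.25 kHz, folds to fs − 34 kHz = 0.5 kHz.
2 kHz ≤ fs/2 = 17.25 kHz, passes unchanged.
9.4 kHz ≤ fs/2 = 17.25 kHz, passes unchanged.
Distinct values: {0.5 kHz, 2 kHz, 4.9 kHz, 9.4 kHz}.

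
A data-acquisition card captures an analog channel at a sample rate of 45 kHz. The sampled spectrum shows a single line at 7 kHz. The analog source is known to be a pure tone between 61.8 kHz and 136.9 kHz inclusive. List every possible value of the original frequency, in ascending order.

83 kHz, 97 kHz, 128 kHz

Frequencies that alias to 7 kHz are k·fs ± 7 kHz for integer k ≥ 0.
k=0: 7 kHz.
k=1: 38 kHz, 52 kHz.
k=2: 83 kHz, 97 kHz.
k=3: 128 kHz, 142 kHz.
k=4: 173 kHz, 187 kHz.
Within [61.8 kHz, 136.9 kHz]: 83 kHz, 97 kHz, 128 kHz.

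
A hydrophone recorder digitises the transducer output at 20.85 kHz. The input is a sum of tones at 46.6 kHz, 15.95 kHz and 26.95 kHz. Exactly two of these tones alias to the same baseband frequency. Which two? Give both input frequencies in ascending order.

15.95 kHz, 46.6 kHz

fs/2 = 10.425 kHz.
46.6 kHz mod fs = 4.9 kHz.
4.9 kHz ≤ fs/2 = 10.425 kHz, appears at 4.9 kHz.
15.95 kHz > fs/2 = 10.425 kHz, folds to fs − 15.95 kHz = 4.9 kHz.
26.95 kHz mod fs = 6.1 kHz.
6.1 kHz ≤ fs/2 = 10.425 kHz, appears at 6.1 kHz.
15.95 kHz and 46.6 kHz both map to 4.9 kHz.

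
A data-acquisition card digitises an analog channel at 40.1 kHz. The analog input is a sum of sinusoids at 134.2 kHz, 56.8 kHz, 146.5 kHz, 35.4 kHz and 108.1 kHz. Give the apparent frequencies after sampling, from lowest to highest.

4.7 kHz, 12.2 kHz, 13.9 kHz, 16.7 kHz

fs/2 = 20.05 kHz.
134.2 kHz mod fs = 13.9 kHz.
13.9 kHz ≤ fs/2 = 20.05 kHz, appears at 13.9 kHz.
56.8 kHz mod fs = 16.7 kHz.
16.7 kHz ≤ fs/2 = 20.05 kHz, appears at 16.7 kHz.
146.5 kHz mod fs = 26.2 kHz.
26.2 kHz > fs/2 = 20.05 kHz, folds to fs − 26.2 kHz = 13.9 kHz.
35.4 kHz > fs/2 = 20.05 kHz, folds to fs − 35.4 kHz = 4.7 kHz.
108.1 kHz mod fs = 27.9 kHz.
27.9 kHz > fs/2 = 20.05 kHz, folds to fs − 27.9 kHz = 12.2 kHz.
Distinct values: {4.7 kHz, 12.2 kHz, 13.9 kHz, 16.7 kHz}.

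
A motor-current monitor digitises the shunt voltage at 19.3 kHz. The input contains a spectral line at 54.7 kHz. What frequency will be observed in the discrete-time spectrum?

54.7 kHz mod fs = 16.1 kHz.
16.1 kHz > fs/2 = 9.65 kHz, folds to fs − 16.1 kHz = 3.2 kHz.

3.2 kHz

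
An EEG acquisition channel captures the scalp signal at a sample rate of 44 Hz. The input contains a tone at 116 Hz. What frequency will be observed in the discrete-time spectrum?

116 Hz mod fs = 28 Hz.
28 Hz > fs/2 = 22 Hz, folds to fs − 28 Hz = 16 Hz.

16 Hz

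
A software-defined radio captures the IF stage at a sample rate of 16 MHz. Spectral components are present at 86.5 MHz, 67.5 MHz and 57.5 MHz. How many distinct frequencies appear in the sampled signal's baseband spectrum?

2

fs/2 = 8 MHz.
86.5 MHz mod fs = 6.5 MHz.
6.5 MHz ≤ fs/2 = 8 MHz, appears at 6.5 MHz.
67.5 MHz mod fs = 3.5 MHz.
3.5 MHz ≤ fs/2 = 8 MHz, appears at 3.5 MHz.
57.5 MHz mod fs = 9.5 MHz.
9.5 MHz > fs/2 = 8 MHz, folds to fs − 9.5 MHz = 6.5 MHz.
Distinct values: {3.5 MHz, 6.5 MHz} → 2.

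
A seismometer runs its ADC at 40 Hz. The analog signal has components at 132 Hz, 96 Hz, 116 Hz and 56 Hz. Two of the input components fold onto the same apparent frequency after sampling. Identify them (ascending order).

fs/2 = 20 Hz.
132 Hz mod fs = 12 Hz.
12 Hz ≤ fs/2 = 20 Hz, appears at 12 Hz.
96 Hz mod fs = 16 Hz.
16 Hz ≤ fs/2 = 20 Hz, appears at 16 Hz.
116 Hz mod fs = 36 Hz.
36 Hz > fs/2 = 20 Hz, folds to fs − 36 Hz = 4 Hz.
56 Hz mod fs = 16 Hz.
16 Hz ≤ fs/2 = 20 Hz, appears at 16 Hz.
56 Hz and 96 Hz both map to 16 Hz.

56 Hz, 96 Hz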